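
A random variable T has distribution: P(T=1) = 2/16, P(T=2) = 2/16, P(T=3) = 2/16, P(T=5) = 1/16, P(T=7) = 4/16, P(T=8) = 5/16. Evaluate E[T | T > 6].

68/9

P(T > 6) = 9/16.
Σ over the event: 7·1/4 + 8·5/16 = 17/4.
E[T | T > 6] = (17/4) / (9/16) = 68/9.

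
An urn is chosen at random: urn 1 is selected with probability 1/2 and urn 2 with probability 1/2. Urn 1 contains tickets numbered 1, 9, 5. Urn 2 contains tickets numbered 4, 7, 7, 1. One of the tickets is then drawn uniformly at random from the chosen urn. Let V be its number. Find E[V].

39/8

E[V | urn 1] = (1+9+5)/3 = 5.
E[V | urn 2] = (4+7+7+1)/4 = 19/4.
E[V] = (1/2)·(5) + (1/2)·(19/4) = 39/8.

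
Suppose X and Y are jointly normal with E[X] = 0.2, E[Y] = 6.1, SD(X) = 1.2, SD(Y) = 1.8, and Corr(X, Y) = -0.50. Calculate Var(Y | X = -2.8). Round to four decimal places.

2.4300

For a bivariate normal, Var(Y | X=x) = σ_Y²(1 − ρ²).
Var(Y | X=-2.8) = (1.8)²·(1 − (-0.50)²) = 3.24·0.75 = 2.4300.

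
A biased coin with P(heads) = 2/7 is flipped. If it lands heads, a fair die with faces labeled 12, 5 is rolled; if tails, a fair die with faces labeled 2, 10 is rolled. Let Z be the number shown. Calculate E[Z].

E[Z | heads] = (12+5)/2 = 17/2.
E[Z | tails] = (2+10)/2 = 6.
E[Z] = (2/7)·(17/2) + (5/7)·(6) = 47/7.

47/7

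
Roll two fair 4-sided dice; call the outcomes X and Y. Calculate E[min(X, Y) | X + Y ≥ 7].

Outcomes with X + Y ≥ 7: (3,4), (4,3), (4,4), each with probability 1/16.
E[min(X, Y) | X + Y ≥ 7] = (3 + 3 + 4) / 3 = 10/3.

10/3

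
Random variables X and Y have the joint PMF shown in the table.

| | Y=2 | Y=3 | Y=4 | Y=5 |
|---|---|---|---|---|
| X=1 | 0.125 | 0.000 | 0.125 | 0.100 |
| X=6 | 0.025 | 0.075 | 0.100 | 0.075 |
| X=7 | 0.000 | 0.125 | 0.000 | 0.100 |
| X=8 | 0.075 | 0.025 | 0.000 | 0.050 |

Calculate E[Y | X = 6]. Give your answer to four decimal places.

3.8182

P(X = 6) = 0.275.
Σ Y·P over the event = 2·(0.025) + 3·(0.075) + 4·(0.100) + 5·(0.075) = 1.050.
E[Y | X = 6] = (1.050) / (0.275) = 3.8182.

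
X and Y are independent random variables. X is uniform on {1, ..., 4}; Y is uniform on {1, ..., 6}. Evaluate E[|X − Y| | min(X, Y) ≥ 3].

Outcomes with min(X, Y) ≥ 3: (3,3), (3,4), (3,5), (3,6), (4,3), (4,4), (4,5), (4,6), each with probability 1/24.
E[|X − Y| | min(X, Y) ≥ 3] = (0 + 1 + 2 + 3 + 1 + 0 + 1 + 2) / 8 = 5/4.

5/4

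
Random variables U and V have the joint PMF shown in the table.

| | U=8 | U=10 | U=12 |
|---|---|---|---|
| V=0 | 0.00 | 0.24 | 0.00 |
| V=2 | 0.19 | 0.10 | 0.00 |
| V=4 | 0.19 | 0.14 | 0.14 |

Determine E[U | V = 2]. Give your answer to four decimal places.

8.6897

P(V = 2) = 0.29.
Σ U·P over the event = 8·(0.19) + 10·(0.10) = 2.52.
E[U | V = 2] = (2.52) / (0.29) = 8.6897.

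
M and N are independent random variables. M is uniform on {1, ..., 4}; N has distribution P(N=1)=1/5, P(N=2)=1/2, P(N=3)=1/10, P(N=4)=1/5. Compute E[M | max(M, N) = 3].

27/10

P(max(M, N) = 3) = 1/4.
Summing M·P(x,y) over outcomes with max(M, N) = 3 gives 27/40.
E[M | max(M, N) = 3] = (27/40) / (1/4) = 27/10.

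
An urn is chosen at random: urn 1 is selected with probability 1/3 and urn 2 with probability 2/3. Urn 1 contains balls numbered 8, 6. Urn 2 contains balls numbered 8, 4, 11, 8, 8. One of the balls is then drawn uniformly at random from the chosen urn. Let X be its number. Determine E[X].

113/15

E[X | urn 1] = (8+6)/2 = 7.
E[X | urn 2] = (8+4+11+8+8)/5 = 39/5.
E[X] = (1/3)·(7) + (2/3)·(39/5) = 113/15.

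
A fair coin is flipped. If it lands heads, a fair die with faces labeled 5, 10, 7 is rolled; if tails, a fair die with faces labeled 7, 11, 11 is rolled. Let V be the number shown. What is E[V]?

17/2

E[V | heads] = (5+10+7)/3 = 22/3.
E[V | tails] = (7+11+11)/3 = 29/3.
By the law of total expectation,
E[V] = (1/2)·(22/3) + (1/2)·(29/3) = 17/2.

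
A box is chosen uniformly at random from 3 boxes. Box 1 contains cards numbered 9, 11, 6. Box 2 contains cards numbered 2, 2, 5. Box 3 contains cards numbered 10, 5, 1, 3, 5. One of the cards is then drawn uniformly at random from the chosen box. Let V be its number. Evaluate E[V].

247/45

E[V | box 1] = (9+11+6)/3 = 26/3.
E[V | box 2] = (2+2+5)/3 = 3.
E[V | box 3] = (10+5+1+3+5)/5 = 24/5.
E[V] = (1/3)·(26/3) + (1/3)·(3) + (1/3)·(24/5) = 247/45.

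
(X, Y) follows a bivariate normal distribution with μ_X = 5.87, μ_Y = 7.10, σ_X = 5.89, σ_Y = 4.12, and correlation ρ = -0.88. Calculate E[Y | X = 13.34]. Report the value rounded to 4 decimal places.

2.5018

The regression of Y on X has slope ρ·σ_Y/σ_X and passes through (μ_X, μ_Y).
E[Y | X=13.34] = 7.10 + (-0.88)·(4.12/5.89)·(13.34 − (5.87)) = 7.10 + (-0.61555)·(7.47) = 2.5018.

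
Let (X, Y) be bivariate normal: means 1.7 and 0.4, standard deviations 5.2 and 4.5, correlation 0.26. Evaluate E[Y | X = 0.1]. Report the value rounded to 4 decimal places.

The regression of Y on X has slope ρ·σ_Y/σ_X and passes through (μ_X, μ_Y).
E[Y | X=0.1] = 0.4 + (0.26)·(4.5/5.2)·(0.1 − (1.7)) = 0.4 + (0.225)·(-1.6) = 0.0400.

0.0400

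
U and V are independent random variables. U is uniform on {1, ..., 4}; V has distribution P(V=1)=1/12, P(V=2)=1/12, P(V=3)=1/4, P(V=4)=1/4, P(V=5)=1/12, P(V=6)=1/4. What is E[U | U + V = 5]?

P(U + V = 5) = 1/6.
Summing U·P(x,y) over outcomes with U + V = 5 gives 1/3.
E[U | U + V = 5] = (1/3) / (1/6) = 2.

2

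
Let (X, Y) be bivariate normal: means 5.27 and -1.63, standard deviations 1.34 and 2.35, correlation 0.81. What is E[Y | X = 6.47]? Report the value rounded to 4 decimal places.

0.0746

The regression of Y on X has slope ρ·σ_Y/σ_X and passes through (μ_X, μ_Y).
E[Y | X=6.47] = -1.63 + (0.81)·(2.35/1.34)·(6.47 − (5.27)) = -1.63 + (1.4205)·(1.2) = 0.0746.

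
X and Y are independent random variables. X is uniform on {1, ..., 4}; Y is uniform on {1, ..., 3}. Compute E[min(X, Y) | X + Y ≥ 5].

13/6

P(X + Y ≥ 5) = 1/2.
Summing min(X,Y)·P(x,y) over outcomes with X + Y ≥ 5 gives 13/12.
E[min(X, Y) | X + Y ≥ 5] = (13/12) / (1/2) = 13/6.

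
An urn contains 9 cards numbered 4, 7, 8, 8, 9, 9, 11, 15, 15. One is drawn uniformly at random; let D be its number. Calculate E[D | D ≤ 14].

8

P(D ≤ 14) = 7/9.
Σ over the event: 4·1/9 + 7·1/9 + 8·2/9 + 9·2/9 + 11·1/9 = 56/9.
E[D | D ≤ 14] = (56/9) / (7/9) = 8.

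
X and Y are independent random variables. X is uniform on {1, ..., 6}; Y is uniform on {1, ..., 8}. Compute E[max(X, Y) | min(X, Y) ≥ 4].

94/15

P(min(X, Y) ≥ 4) = 5/16.
Summing max(X,Y)·P(x,y) over outcomes with min(X, Y) ≥ 4 gives 47/24.
E[max(X, Y) | min(X, Y) ≥ 4] = (47/24) / (5/16) = 94/15.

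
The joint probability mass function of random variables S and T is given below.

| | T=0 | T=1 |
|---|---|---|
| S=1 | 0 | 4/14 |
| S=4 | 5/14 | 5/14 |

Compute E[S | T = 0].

P(T = 0) = 5/14.
Σ S·P over the event = 4·(5/14) = 10/7.
E[S | T = 0] = (10/7) / (5/14) = 4.

4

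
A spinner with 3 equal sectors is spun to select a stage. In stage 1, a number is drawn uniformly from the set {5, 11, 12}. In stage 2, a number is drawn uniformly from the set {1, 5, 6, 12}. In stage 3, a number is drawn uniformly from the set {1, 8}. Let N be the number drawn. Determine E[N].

119/18

E[N | stage 1] = (5+11+12)/3 = 28/3.
E[N | stage 2] = (1+5+6+12)/4 = 6.
E[N | stage 3] = (1+8)/2 = 9/2.
E[N] = (1/3)·(28/3) + (1/3)·(6) + (1/3)·(9/2) = 119/18.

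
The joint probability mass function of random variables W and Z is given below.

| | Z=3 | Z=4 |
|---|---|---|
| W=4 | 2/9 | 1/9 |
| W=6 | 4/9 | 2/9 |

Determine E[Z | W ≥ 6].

10/3

P(W ≥ 6) = 2/3.
Σ Z·P over the event = 3·(4/9) + 4·(2/9) = 20/9.
E[Z | W ≥ 6] = (20/9) / (2/3) = 10/3.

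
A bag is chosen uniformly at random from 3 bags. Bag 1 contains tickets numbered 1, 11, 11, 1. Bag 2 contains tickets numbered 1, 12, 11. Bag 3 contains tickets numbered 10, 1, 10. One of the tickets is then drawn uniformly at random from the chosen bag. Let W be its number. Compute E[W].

7

E[W | bag 1] = (1+11+11+1)/4 = 6.
E[W | bag 2] = (1+12+11)/3 = 8.
E[W | bag 3] = (10+1+10)/3 = 7.
By the law of total expectation,
E[W] = (1/3)·(6) + (1/3)·(8) + (1/3)·(7) = 7.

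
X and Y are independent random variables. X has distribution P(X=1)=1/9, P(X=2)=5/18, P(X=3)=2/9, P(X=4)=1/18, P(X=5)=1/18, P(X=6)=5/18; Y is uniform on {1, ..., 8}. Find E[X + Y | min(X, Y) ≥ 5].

P(min(X, Y) ≥ 5) = 1/6.
Summing (X+Y)·P(x,y) over outcomes with min(X, Y) ≥ 5 gives 37/18.
E[X + Y | min(X, Y) ≥ 5] = (37/18) / (1/6) = 37/3.

37/3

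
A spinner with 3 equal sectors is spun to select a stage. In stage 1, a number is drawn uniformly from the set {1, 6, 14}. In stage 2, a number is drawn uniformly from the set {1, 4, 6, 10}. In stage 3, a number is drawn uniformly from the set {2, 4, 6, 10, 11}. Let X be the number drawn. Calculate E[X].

377/60

E[X | stage 1] = (1+6+14)/3 = 7.
E[X | stage 2] = (1+4+6+10)/4 = 21/4.
E[X | stage 3] = (2+4+6+10+11)/5 = 33/5.
By the law of total expectation,
E[X] = (1/3)·(7) + (1/3)·(21/4) + (1/3)·(33/5) = 377/60.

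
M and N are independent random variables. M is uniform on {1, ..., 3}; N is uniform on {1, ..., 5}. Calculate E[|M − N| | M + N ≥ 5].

17/9

P(M + N ≥ 5) = 3/5.
Summing |M−N|·P(x,y) over outcomes with M + N ≥ 5 gives 17/15.
E[|M − N| | M + N ≥ 5] = (17/15) / (3/5) = 17/9.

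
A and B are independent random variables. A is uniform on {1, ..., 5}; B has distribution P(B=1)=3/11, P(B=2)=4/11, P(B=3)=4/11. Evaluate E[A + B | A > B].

93/16

P(A > B) = 32/55.
Summing (A+B)·P(x,y) over outcomes with A > B gives 186/55.
E[A + B | A > B] = (186/55) / (32/55) = 93/16.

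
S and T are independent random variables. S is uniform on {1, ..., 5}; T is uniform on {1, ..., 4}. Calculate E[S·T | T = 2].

6

P(T = 2) = 1/4.
Summing ST·P(x,y) over outcomes with T = 2 gives 3/2.
E[S·T | T = 2] = (3/2) / (1/4) = 6.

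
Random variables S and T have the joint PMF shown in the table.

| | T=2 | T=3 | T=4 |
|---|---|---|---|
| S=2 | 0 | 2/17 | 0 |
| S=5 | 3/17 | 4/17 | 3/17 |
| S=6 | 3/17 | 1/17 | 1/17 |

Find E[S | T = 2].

P(T = 2) = 6/17.
Summing S·P(S=x,T=y) over the conditioning event gives 33/17.
E[S | T = 2] = (33/17) / (6/17) = 11/2.

11/2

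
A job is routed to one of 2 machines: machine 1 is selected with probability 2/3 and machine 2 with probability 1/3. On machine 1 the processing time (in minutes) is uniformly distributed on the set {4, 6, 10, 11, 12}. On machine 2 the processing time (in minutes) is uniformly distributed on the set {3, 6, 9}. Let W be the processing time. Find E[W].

116/15

E[W | machine 1] = (4+6+10+11+12)/5 = 43/5.
E[W | machine 2] = (3+6+9)/3 = 6.
E[W] = (2/3)·(43/5) + (1/3)·(6) = 116/15.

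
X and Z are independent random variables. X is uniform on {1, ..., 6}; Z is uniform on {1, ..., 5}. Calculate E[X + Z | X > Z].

7

P(X > Z) = 1/2.
Summing (X+Z)·P(x,y) over outcomes with X > Z gives 7/2.
E[X + Z | X > Z] = (7/2) / (1/2) = 7.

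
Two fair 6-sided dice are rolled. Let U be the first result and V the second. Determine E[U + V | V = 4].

15/2

Outcomes with V = 4: (1,4), (2,4), (3,4), (4,4), (5,4), (6,4), each with probability 1/36.
E[U + V | V = 4] = (5 + 6 + 7 + 8 + 9 + 10) / 6 = 15/2.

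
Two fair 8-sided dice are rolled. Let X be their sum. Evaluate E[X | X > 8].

34/3

P(X > 8) = 9/16.
Σ over the event: 9·1/8 + 10·7/64 + 11·3/32 + 12·5/64 + 13·1/16 + 14·3/64 + 15·1/32 + 16·1/64 = 51/8.
E[X | X > 8] = (51/8) / (9/16) = 34/3.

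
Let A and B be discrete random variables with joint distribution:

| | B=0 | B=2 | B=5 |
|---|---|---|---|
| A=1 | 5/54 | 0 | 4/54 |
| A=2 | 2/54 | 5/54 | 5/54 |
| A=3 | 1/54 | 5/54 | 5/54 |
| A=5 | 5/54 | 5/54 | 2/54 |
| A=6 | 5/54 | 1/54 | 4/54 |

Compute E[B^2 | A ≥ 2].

464/45

P(A ≥ 2) = 5/6.
Summing B^2·P(A=x,B=y) over the conditioning event gives 232/27.
E[B^2 | A ≥ 2] = (232/27) / (5/6) = 464/45.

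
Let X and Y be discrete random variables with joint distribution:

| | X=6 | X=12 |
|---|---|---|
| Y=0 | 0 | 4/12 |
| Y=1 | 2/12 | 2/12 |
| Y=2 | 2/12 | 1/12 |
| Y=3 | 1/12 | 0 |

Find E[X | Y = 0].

12

P(Y = 0) = 1/3.
Σ X·P over the event = 12·(4/12) = 4.
E[X | Y = 0] = (4) / (1/3) = 12.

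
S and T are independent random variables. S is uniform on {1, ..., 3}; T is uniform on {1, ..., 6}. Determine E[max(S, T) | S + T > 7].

17/3

P(S + T > 7) = 1/6.
Summing max(S,T)·P(x,y) over outcomes with S + T > 7 gives 17/18.
E[max(S, T) | S + T > 7] = (17/18) / (1/6) = 17/3.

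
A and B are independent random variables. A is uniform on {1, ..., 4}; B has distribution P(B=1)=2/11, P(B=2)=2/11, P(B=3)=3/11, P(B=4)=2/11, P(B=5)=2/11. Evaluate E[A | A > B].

44/13

P(A > B) = 13/44.
Summing A·P(x,y) over outcomes with A > B gives 1.
E[A | A > B] = (1) / (13/44) = 44/13.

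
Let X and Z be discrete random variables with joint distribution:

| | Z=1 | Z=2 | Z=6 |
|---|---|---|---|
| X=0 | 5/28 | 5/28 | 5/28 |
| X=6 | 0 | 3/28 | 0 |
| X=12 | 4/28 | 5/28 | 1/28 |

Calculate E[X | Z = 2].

6

P(Z = 2) = 13/28.
Σ X·P over the event = 0·(5/28) + 6·(3/28) + 12·(5/28) = 39/14.
E[X | Z = 2] = (39/14) / (13/28) = 6.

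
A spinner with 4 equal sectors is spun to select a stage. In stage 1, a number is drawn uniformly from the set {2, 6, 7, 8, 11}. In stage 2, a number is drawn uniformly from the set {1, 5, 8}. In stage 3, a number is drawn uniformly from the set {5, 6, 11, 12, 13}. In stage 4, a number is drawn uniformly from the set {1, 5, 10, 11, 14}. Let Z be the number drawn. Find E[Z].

109/15

E[Z | stage 1] = (2+6+7+8+11)/5 = 34/5.
E[Z | stage 2] = (1+5+8)/3 = 14/3.
E[Z | stage 3] = (5+6+11+12+13)/5 = 47/5.
E[Z | stage 4] = (1+5+10+11+14)/5 = 41/5.
E[Z] = (1/4)·(34/5) + (1/4)·(14/3) + (1/4)·(47/5) + (1/4)·(41/5) = 109/15.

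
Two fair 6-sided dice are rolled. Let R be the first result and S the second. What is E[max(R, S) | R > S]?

14/3

P(R > S) = 5/12.
Summing max(R,S)·P(x,y) over outcomes with R > S gives 35/18.
E[max(R, S) | R > S] = (35/18) / (5/12) = 14/3.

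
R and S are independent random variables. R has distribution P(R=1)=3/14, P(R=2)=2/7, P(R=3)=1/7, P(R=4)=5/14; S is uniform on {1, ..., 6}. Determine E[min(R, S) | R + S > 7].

80/23

P(R + S > 7) = 23/84.
Summing min(R,S)·P(x,y) over outcomes with R + S > 7 gives 20/21.
E[min(R, S) | R + S > 7] = (20/21) / (23/84) = 80/23.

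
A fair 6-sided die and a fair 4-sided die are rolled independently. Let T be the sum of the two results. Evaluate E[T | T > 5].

52/7

P(T > 5) = 7/12.
Σ over the event: 6·1/6 + 7·1/6 + 8·1/8 + 9·1/12 + 10·1/24 = 13/3.
E[T | T > 5] = (13/3) / (7/12) = 52/7.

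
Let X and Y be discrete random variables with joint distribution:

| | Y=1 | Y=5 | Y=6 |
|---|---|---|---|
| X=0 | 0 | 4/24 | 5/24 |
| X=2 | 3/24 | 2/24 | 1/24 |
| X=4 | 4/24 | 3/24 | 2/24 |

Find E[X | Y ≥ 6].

5/4

P(Y ≥ 6) = 1/3.
Σ X·P over the event = 0·(5/24) + 2·(1/24) + 4·(2/24) = 5/12.
E[X | Y ≥ 6] = (5/12) / (1/3) = 5/4.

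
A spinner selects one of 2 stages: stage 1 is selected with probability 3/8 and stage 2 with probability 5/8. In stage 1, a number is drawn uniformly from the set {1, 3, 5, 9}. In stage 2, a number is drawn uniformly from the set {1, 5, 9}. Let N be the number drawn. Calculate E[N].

77/16

E[N | stage 1] = (1+3+5+9)/4 = 9/2.
E[N | stage 2] = (1+5+9)/3 = 5.
By the law of total expectation,
E[N] = (3/8)·(9/2) + (5/8)·(5) = 77/16.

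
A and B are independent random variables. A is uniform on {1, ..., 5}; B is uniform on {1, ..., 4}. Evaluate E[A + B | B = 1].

4

P(B = 1) = 1/4.
Summing (A+B)·P(x,y) over outcomes with B = 1 gives 1.
E[A + B | B = 1] = (1) / (1/4) = 4.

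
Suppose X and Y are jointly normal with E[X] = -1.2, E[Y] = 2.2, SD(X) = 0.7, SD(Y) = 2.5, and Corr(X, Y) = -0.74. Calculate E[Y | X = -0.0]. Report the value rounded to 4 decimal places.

-0.9714

E[Y | X=x] = μ_Y + ρ(σ_Y/σ_X)(x − μ_X) for jointly normal variables.
E[Y | X=-0.0] = 2.2 + (-0.74)·(2.5/0.7)·(-0.0 − (-1.2)) = 2.2 + (-2.64286)·(1.2) = -0.9714.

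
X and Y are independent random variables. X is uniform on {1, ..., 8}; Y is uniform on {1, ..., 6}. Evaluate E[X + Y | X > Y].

P(X > Y) = 9/16.
Summing (X+Y)·P(x,y) over outcomes with X > Y gives 79/16.
E[X + Y | X > Y] = (79/16) / (9/16) = 79/9.

79/9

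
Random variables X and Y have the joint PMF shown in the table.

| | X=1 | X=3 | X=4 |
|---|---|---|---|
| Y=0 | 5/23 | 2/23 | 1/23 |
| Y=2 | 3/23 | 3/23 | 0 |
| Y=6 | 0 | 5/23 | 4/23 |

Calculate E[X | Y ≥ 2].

P(Y ≥ 2) = 15/23.
Σ X·P over the event = 1·(3/23) + 3·(3/23) + 3·(5/23) + 4·(4/23) = 43/23.
E[X | Y ≥ 2] = (43/23) / (15/23) = 43/15.

43/15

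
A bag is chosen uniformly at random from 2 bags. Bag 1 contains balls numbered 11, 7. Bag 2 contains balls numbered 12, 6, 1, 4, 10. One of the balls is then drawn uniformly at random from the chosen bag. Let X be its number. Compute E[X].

E[X | bag 1] = (11+7)/2 = 9.
E[X | bag 2] = (12+6+1+4+10)/5 = 33/5.
E[X] = (1/2)·(9) + (1/2)·(33/5) = 39/5.

39/5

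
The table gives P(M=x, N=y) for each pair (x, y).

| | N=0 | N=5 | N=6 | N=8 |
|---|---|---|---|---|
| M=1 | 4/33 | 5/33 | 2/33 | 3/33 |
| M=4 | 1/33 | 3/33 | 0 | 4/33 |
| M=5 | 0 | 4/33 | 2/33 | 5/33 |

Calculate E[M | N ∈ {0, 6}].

P(N ∈ {0, 6}) = 3/11.
Σ M·P over the event = 1·(4/33) + 1·(2/33) + 4·(1/33) + 5·(2/33) = 20/33.
E[M | N ∈ {0, 6}] = (20/33) / (3/11) = 20/9.

20/9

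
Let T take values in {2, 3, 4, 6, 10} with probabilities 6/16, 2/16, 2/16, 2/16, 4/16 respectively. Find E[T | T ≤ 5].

13/5

P(T ≤ 5) = 5/8.
Σ over the event: 2·3/8 + 3·1/8 + 4·1/8 = 13/8.
E[T | T ≤ 5] = (13/8) / (5/8) = 13/5.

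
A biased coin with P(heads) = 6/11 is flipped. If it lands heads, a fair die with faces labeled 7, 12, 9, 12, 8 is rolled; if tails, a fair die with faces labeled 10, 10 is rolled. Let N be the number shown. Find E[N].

538/55

E[N | heads] = (7+12+9+12+8)/5 = 48/5.
E[N | tails] = (10+10)/2 = 10.
E[N] = (6/11)·(48/5) + (5/11)·(10) = 538/55.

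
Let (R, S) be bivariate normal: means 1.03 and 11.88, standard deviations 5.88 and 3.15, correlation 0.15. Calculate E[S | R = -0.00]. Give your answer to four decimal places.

11.7972

For a bivariate normal, E[S | R=x] = μ_S + ρ·(σ_S/σ_R)·(x − μ_R).
E[S | R=-0.00] = 11.88 + (0.15)·(3.15/5.88)·(-0.00 − (1.03)) = 11.88 + (0.080357)·(-1.03) = 11.7972.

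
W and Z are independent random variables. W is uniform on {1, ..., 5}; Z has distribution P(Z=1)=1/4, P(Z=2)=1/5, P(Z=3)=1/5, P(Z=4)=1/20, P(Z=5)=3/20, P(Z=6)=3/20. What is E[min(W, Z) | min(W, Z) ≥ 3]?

119/33

P(min(W, Z) ≥ 3) = 33/100.
Summing min(W,Z)·P(x,y) over outcomes with min(W, Z) ≥ 3 gives 119/100.
E[min(W, Z) | min(W, Z) ≥ 3] = (119/100) / (33/100) = 119/33.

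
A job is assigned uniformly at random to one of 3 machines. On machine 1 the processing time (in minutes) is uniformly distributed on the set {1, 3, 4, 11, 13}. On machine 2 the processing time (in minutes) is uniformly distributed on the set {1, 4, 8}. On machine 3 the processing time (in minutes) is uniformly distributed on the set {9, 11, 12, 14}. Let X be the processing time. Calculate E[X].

667/90

E[X | machine 1] = (1+3+4+11+13)/5 = 32/5.
E[X | machine 2] = (1+4+8)/3 = 13/3.
E[X | machine 3] = (9+11+12+14)/4 = 23/2.
E[X] = (1/3)·(32/5) + (1/3)·(13/3) + (1/3)·(23/2) = 667/90.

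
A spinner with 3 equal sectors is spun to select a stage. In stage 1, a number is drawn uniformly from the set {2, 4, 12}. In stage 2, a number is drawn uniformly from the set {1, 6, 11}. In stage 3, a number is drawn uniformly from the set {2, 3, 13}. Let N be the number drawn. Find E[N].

6

E[N | stage 1] = (2+4+12)/3 = 6.
E[N | stage 2] = (1+6+11)/3 = 6.
E[N | stage 3] = (2+3+13)/3 = 6.
E[N] = (1/3)·(6) + (1/3)·(6) + (1/3)·(6) = 6.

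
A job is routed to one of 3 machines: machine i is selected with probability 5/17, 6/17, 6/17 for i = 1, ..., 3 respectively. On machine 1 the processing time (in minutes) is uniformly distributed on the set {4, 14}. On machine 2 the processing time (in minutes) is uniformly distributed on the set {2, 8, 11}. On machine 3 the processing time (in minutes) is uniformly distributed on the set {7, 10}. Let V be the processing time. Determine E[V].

E[V | machine 1] = (4+14)/2 = 9.
E[V | machine 2] = (2+8+11)/3 = 7.
E[V | machine 3] = (7+10)/2 = 17/2.
E[V] = (5/17)·(9) + (6/17)·(7) + (6/17)·(17/2) = 138/17.

138/17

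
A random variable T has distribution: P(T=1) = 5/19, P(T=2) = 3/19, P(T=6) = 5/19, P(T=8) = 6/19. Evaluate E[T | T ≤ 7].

41/13

P(T ≤ 7) = 13/19.
Σ over the event: 1·5/19 + 2·3/19 + 6·5/19 = 41/19.
E[T | T ≤ 7] = (41/19) / (13/19) = 41/13.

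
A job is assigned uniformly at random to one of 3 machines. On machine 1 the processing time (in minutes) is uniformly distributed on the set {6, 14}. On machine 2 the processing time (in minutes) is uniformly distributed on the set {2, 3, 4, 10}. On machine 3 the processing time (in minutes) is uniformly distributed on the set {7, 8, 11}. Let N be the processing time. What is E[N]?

281/36

E[N | machine 1] = (6+14)/2 = 10.
E[N | machine 2] = (2+3+4+10)/4 = 19/4.
E[N | machine 3] = (7+8+11)/3 = 26/3.
By the law of total expectation,
E[N] = (1/3)·(10) + (1/3)·(19/4) + (1/3)·(26/3) = 281/36.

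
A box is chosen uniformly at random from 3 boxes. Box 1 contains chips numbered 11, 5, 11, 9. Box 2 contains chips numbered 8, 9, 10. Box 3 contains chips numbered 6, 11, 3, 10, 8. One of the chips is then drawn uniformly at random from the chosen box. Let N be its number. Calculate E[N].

128/15

E[N | box 1] = (11+5+11+9)/4 = 9.
E[N | box 2] = (8+9+10)/3 = 9.
E[N | box 3] = (6+11+3+10+8)/5 = 38/5.
E[N] = (1/3)·(9) + (1/3)·(9) + (1/3)·(38/5) = 128/15.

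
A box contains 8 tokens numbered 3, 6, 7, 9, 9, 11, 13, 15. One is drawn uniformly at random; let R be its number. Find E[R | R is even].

6

P(R is even) = 1/8.
Σ over the event: 6·1/8 = 3/4.
E[R | R is even] = (3/4) / (1/8) = 6.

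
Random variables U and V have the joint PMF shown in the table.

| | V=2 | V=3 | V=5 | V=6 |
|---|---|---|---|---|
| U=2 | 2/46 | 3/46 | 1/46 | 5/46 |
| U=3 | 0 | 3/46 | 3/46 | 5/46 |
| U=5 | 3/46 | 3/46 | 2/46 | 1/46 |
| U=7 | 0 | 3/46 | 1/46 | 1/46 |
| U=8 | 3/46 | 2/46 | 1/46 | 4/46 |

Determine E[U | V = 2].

P(V = 2) = 4/23.
Summing U·P(U=x,V=y) over the conditioning event gives 43/46.
E[U | V = 2] = (43/46) / (4/23) = 43/8.

43/8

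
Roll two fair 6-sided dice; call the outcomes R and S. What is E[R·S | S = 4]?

14

Outcomes with S = 4: (1,4), (2,4), (3,4), (4,4), (5,4), (6,4), each with probability 1/36.
E[R·S | S = 4] = (4 + 8 + 12 + 16 + 20 + 24) / 6 = 14.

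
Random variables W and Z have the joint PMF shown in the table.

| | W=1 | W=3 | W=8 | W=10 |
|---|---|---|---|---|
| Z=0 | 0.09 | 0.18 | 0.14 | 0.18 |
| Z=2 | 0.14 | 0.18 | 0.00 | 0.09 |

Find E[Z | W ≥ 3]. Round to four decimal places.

P(W ≥ 3) = 0.77.
Σ Z·P over the event = 0·(0.18) + 2·(0.18) + 0·(0.14) + 0·(0.18) + 2·(0.09) = 0.54.
E[Z | W ≥ 3] = (0.54) / (0.77) = 0.7013.

0.7013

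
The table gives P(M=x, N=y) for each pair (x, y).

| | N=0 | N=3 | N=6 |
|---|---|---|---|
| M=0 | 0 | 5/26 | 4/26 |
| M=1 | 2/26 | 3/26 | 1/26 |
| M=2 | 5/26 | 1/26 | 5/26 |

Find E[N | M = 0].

P(M = 0) = 9/26.
Σ N·P over the event = 3·(5/26) + 6·(4/26) = 3/2.
E[N | M = 0] = (3/2) / (9/26) = 13/3.

13/3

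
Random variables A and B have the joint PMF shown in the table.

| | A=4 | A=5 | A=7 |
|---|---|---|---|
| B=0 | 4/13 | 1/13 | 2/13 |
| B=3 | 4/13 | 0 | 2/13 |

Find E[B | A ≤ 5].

P(A ≤ 5) = 9/13.
Σ B·P over the event = 0·(4/13) + 3·(4/13) + 0·(1/13) = 12/13.
E[B | A ≤ 5] = (12/13) / (9/13) = 4/3.

4/3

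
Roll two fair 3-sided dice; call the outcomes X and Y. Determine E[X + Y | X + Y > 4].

16/3

P(X + Y > 4) = 1/3.
Summing (X+Y)·P(x,y) over outcomes with X + Y > 4 gives 16/9.
E[X + Y | X + Y > 4] = (16/9) / (1/3) = 16/3.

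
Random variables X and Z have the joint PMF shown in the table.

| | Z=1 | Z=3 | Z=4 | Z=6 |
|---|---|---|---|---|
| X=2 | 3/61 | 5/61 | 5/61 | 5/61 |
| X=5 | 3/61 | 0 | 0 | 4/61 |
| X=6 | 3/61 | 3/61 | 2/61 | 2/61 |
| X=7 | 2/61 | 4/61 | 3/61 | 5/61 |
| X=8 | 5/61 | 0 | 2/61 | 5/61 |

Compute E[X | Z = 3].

P(Z = 3) = 12/61.
Σ X·P over the event = 2·(5/61) + 6·(3/61) + 7·(4/61) = 56/61.
E[X | Z = 3] = (56/61) / (12/61) = 14/3.

14/3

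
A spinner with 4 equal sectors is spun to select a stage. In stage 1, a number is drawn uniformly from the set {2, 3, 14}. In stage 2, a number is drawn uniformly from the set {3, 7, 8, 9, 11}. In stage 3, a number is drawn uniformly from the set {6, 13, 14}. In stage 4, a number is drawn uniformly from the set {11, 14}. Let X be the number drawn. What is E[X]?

E[X | stage 1] = (2+3+14)/3 = 19/3.
E[X | stage 2] = (3+7+8+9+11)/5 = 38/5.
E[X | stage 3] = (6+13+14)/3 = 11.
E[X | stage 4] = (11+14)/2 = 25/2.
E[X] = (1/4)·(19/3) + (1/4)·(38/5) + (1/4)·(11) + (1/4)·(25/2) = 1123/120.

1123/120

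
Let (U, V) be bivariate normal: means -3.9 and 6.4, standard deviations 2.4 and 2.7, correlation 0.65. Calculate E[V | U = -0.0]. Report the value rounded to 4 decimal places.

The regression of V on U has slope ρ·σ_V/σ_U and passes through (μ_U, μ_V).
E[V | U=-0.0] = 6.4 + (0.65)·(2.7/2.4)·(-0.0 − (-3.9)) = 6.4 + (0.73125)·(3.9) = 9.2519.

9.2519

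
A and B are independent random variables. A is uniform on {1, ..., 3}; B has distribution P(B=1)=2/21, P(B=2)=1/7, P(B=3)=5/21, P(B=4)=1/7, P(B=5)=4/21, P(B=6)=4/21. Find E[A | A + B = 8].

5/2

P(A + B = 8) = 8/63.
Summing A·P(x,y) over outcomes with A + B = 8 gives 20/63.
E[A | A + B = 8] = (20/63) / (8/63) = 5/2.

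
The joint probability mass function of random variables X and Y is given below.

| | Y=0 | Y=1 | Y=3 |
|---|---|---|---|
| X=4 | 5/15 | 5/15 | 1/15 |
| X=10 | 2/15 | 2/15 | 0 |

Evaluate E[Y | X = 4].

P(X = 4) = 11/15.
Σ Y·P over the event = 0·(5/15) + 1·(5/15) + 3·(1/15) = 8/15.
E[Y | X = 4] = (8/15) / (11/15) = 8/11.

8/11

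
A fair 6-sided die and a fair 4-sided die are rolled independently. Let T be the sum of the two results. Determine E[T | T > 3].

136/21

P(T > 3) = 7/8.
Σ over the event: 4·1/8 + 5·1/6 + 6·1/6 + 7·1/6 + 8·1/8 + 9·1/12 + 10·1/24 = 17/3.
E[T | T > 3] = (17/3) / (7/8) = 136/21.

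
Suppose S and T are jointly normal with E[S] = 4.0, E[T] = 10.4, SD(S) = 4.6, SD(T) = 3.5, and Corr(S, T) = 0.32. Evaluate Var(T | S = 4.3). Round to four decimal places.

For a bivariate normal, Var(T | S=x) = σ_T²(1 − ρ²).
Var(T | S=4.3) = (3.5)²·(1 − (0.32)²) = 12.25·0.8976 = 10.9956.

10.9956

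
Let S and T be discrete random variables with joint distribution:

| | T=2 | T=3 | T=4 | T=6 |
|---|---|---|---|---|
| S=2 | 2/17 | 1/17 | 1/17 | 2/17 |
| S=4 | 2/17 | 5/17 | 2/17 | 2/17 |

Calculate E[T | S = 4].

39/11

P(S = 4) = 11/17.
Σ T·P over the event = 2·(2/17) + 3·(5/17) + 4·(2/17) + 6·(2/17) = 39/17.
E[T | S = 4] = (39/17) / (11/17) = 39/11.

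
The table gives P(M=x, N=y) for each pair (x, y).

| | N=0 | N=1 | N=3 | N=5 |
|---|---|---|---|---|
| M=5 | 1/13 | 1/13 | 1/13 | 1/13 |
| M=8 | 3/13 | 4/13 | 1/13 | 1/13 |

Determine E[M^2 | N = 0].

P(N = 0) = 4/13.
Σ M^2·P over the event = 25·(1/13) + 64·(3/13) = 217/13.
E[M^2 | N = 0] = (217/13) / (4/13) = 217/4.

217/4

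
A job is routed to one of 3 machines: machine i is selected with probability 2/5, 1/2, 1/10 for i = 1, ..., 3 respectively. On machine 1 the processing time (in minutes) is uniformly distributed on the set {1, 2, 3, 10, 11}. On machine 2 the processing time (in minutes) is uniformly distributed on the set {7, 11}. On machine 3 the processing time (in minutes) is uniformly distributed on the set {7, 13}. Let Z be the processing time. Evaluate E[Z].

383/50

E[Z | machine 1] = (1+2+3+10+11)/5 = 27/5.
E[Z | machine 2] = (7+11)/2 = 9.
E[Z | machine 3] = (7+13)/2 = 10.
By the law of total expectation,
E[Z] = (2/5)·(27/5) + (1/2)·(9) + (1/10)·(10) = 383/50.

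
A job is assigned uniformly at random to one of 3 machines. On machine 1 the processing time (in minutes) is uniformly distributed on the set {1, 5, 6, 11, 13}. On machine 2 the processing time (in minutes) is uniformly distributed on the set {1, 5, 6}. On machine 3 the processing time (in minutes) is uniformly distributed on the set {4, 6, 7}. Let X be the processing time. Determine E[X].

E[X | machine 1] = (1+5+6+11+13)/5 = 36/5.
E[X | machine 2] = (1+5+6)/3 = 4.
E[X | machine 3] = (4+6+7)/3 = 17/3.
By the law of total expectation,
E[X] = (1/3)·(36/5) + (1/3)·(4) + (1/3)·(17/3) = 253/45.

253/45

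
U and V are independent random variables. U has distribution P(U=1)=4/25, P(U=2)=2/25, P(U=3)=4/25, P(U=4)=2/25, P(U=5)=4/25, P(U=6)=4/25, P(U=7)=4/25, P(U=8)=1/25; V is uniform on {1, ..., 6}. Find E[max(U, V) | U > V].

P(U > V) = 41/75.
Summing max(U,V)·P(x,y) over outcomes with U > V gives 78/25.
E[max(U, V) | U > V] = (78/25) / (41/75) = 234/41.

234/41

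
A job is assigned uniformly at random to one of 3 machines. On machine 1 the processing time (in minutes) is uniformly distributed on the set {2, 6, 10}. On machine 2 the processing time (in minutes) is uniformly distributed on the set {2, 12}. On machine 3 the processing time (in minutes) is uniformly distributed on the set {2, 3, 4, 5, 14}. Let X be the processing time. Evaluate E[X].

E[X | machine 1] = (2+6+10)/3 = 6.
E[X | machine 2] = (2+12)/2 = 7.
E[X | machine 3] = (2+3+4+5+14)/5 = 28/5.
E[X] = (1/3)·(6) + (1/3)·(7) + (1/3)·(28/5) = 31/5.

31/5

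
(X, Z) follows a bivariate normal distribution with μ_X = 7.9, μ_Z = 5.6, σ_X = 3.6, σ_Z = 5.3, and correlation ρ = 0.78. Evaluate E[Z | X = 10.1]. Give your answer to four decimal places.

8.1263

The regression of Z on X has slope ρ·σ_Z/σ_X and passes through (μ_X, μ_Z).
E[Z | X=10.1] = 5.6 + (0.78)·(5.3/3.6)·(10.1 − (7.9)) = 5.6 + (1.1483)·(2.2) = 8.1263.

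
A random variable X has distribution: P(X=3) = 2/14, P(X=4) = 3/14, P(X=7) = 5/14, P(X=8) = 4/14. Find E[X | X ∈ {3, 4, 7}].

P(X ∈ {3, 4, 7}) = 5/7.
Σ over the event: 3·1/7 + 4·3/14 + 7·5/14 = 53/14.
E[X | X ∈ {3, 4, 7}] = (53/14) / (5/7) = 53/10.

53/10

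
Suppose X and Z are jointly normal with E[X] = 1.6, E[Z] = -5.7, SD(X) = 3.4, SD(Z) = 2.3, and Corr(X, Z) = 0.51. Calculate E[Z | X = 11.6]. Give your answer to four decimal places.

The regression of Z on X has slope ρ·σ_Z/σ_X and passes through (μ_X, μ_Z).
E[Z | X=11.6] = -5.7 + (0.51)·(2.3/3.4)·(11.6 − (1.6)) = -5.7 + (0.345)·(10) = -2.2500.

-2.2500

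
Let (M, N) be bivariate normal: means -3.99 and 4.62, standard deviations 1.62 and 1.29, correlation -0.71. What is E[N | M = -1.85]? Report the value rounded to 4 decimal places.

3.4101

E[N | M=x] = μ_N + ρ(σ_N/σ_M)(x − μ_M) for jointly normal variables.
E[N | M=-1.85] = 4.62 + (-0.71)·(1.29/1.62)·(-1.85 − (-3.99)) = 4.62 + (-0.56537)·(2.14) = 3.4101.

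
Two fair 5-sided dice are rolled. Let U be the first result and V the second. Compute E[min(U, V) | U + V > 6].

33/10

Outcomes with U + V > 6: (2,5), (3,4), (3,5), (4,3), (4,4), (4,5), (5,2), (5,3), (5,4), (5,5), each with probability 1/25.
E[min(U, V) | U + V > 6] = (2 + 3 + 3 + 3 + 4 + 4 + 2 + 3 + 4 + 5) / 10 = 33/10.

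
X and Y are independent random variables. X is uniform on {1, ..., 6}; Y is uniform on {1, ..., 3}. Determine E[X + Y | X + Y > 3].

P(X + Y > 3) = 5/6.
Summing (X+Y)·P(x,y) over outcomes with X + Y > 3 gives 91/18.
E[X + Y | X + Y > 3] = (91/18) / (5/6) = 91/15.

91/15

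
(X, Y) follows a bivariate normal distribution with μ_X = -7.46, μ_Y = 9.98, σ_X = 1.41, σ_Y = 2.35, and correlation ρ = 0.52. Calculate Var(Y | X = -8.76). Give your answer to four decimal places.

Var(Y | X=x) = (1 − ρ²)·σ_Y².
Var(Y | X=-8.76) = (2.35)²·(1 − (0.52)²) = 5.5225·0.7296 = 4.0292.

4.0292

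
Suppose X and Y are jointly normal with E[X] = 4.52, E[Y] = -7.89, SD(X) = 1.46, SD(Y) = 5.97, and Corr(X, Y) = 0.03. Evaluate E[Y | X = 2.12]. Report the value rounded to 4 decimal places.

-8.1844

The regression of Y on X has slope ρ·σ_Y/σ_X and passes through (μ_X, μ_Y).
E[Y | X=2.12] = -7.89 + (0.03)·(5.97/1.46)·(2.12 − (4.52)) = -7.89 + (0.12267)·(-2.4) = -8.1844.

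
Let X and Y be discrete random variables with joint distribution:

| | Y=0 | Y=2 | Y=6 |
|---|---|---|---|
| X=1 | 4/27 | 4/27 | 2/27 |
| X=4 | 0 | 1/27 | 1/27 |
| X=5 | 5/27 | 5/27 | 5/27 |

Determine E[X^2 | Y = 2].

29/2

P(Y = 2) = 10/27.
Σ X^2·P over the event = 1·(4/27) + 16·(1/27) + 25·(5/27) = 145/27.
E[X^2 | Y = 2] = (145/27) / (10/27) = 29/2.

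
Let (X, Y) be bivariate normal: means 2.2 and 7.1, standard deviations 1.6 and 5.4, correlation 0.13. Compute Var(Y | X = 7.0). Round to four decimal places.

Var(Y | X=x) = (1 − ρ²)·σ_Y².
Var(Y | X=7.0) = (5.4)²·(1 − (0.13)²) = 29.16·0.9831 = 28.6672.

28.6672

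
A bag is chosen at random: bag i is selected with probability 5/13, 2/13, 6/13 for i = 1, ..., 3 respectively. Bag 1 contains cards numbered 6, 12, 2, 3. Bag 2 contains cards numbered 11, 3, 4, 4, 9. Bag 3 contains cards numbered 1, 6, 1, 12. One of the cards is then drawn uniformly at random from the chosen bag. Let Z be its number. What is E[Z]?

1423/260

E[Z | bag 1] = (6+12+2+3)/4 = 23/4.
E[Z | bag 2] = (11+3+4+4+9)/5 = 31/5.
E[Z | bag 3] = (1+6+1+12)/4 = 5.
E[Z] = (5/13)·(23/4) + (2/13)·(31/5) + (6/13)·(5) = 1423/260.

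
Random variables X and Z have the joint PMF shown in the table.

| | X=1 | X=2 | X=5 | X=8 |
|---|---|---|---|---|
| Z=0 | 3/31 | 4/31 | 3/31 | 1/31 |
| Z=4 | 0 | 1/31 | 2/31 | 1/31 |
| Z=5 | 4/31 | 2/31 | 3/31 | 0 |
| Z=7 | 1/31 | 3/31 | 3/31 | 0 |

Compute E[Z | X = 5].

P(X = 5) = 11/31.
Σ Z·P over the event = 0·(3/31) + 4·(2/31) + 5·(3/31) + 7·(3/31) = 44/31.
E[Z | X = 5] = (44/31) / (11/31) = 4.

4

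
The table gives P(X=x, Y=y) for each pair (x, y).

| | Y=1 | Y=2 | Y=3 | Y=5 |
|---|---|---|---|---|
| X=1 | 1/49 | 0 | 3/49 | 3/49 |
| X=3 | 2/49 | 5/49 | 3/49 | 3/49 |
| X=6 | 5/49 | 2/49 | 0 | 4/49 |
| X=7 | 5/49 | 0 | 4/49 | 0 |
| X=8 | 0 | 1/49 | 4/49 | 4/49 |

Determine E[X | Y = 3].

36/7

P(Y = 3) = 2/7.
Σ X·P over the event = 1·(3/49) + 3·(3/49) + 7·(4/49) + 8·(4/49) = 72/49.
E[X | Y = 3] = (72/49) / (2/7) = 36/7.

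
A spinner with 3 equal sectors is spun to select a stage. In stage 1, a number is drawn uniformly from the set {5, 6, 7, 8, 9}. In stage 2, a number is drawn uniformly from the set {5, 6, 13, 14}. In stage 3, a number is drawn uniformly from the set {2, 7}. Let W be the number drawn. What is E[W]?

E[W | stage 1] = (5+6+7+8+9)/5 = 7.
E[W | stage 2] = (5+6+13+14)/4 = 19/2.
E[W | stage 3] = (2+7)/2 = 9/2.
By the law of total expectation,
E[W] = (1/3)·(7) + (1/3)·(19/2) + (1/3)·(9/2) = 7.

7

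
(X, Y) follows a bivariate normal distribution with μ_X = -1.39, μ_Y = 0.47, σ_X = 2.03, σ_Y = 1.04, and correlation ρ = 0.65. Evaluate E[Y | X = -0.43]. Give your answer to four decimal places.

0.7897

E[Y | X=x] = μ_Y + ρ(σ_Y/σ_X)(x − μ_X) for jointly normal variables.
E[Y | X=-0.43] = 0.47 + (0.65)·(1.04/2.03)·(-0.43 − (-1.39)) = 0.47 + (0.333)·(0.96) = 0.7897.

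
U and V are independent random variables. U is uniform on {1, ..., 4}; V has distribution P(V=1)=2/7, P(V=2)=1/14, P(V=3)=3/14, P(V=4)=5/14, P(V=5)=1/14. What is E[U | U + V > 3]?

127/47

P(U + V > 3) = 47/56.
Summing U·P(x,y) over outcomes with U + V > 3 gives 127/56.
E[U | U + V > 3] = (127/56) / (47/56) = 127/47.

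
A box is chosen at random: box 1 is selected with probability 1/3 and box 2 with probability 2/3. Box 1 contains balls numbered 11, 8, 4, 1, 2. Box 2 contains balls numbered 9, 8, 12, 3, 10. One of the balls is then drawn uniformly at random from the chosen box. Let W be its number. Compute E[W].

E[W | box 1] = (11+8+4+1+2)/5 = 26/5.
E[W | box 2] = (9+8+12+3+10)/5 = 42/5.
By the law of total expectation,
E[W] = (1/3)·(26/5) + (2/3)·(42/5) = 22/3.

22/3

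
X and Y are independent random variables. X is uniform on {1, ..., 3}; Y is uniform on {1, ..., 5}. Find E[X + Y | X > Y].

4

Outcomes with X > Y: (2,1), (3,1), (3,2), each with probability 1/15.
E[X + Y | X > Y] = (3 + 4 + 5) / 3 = 4.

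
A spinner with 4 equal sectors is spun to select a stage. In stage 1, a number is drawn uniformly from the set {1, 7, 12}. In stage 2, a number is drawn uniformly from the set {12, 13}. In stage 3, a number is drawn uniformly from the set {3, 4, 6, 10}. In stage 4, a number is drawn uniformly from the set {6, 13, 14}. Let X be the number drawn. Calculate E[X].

E[X | stage 1] = (1+7+12)/3 = 20/3.
E[X | stage 2] = (12+13)/2 = 25/2.
E[X | stage 3] = (3+4+6+10)/4 = 23/4.
E[X | stage 4] = (6+13+14)/3 = 11.
E[X] = (1/4)·(20/3) + (1/4)·(25/2) + (1/4)·(23/4) + (1/4)·(11) = 431/48.

431/48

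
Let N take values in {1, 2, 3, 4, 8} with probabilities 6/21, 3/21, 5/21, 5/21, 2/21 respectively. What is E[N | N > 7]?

8

P(N > 7) = 2/21.
Σ over the event: 8·2/21 = 16/21.
E[N | N > 7] = (16/21) / (2/21) = 8.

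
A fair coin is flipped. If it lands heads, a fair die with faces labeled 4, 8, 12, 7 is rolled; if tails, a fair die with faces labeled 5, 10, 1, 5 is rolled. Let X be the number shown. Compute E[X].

13/2

E[X | heads] = (4+8+12+7)/4 = 31/4.
E[X | tails] = (5+10+1+5)/4 = 21/4.
E[X] = (1/2)·(31/4) + (1/2)·(21/4) = 13/2.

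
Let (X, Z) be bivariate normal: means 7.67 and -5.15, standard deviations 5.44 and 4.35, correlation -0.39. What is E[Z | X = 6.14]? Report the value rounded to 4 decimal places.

The regression of Z on X has slope ρ·σ_Z/σ_X and passes through (μ_X, μ_Z).
E[Z | X=6.14] = -5.15 + (-0.39)·(4.35/5.44)·(6.14 − (7.67)) = -5.15 + (-0.31186)·(-1.53) = -4.6729.

-4.6729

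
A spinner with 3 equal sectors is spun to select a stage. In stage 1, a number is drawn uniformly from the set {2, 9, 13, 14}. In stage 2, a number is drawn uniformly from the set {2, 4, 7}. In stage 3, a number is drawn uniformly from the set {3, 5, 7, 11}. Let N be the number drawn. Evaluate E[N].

E[N | stage 1] = (2+9+13+14)/4 = 19/2.
E[N | stage 2] = (2+4+7)/3 = 13/3.
E[N | stage 3] = (3+5+7+11)/4 = 13/2.
E[N] = (1/3)·(19/2) + (1/3)·(13/3) + (1/3)·(13/2) = 61/9.

61/9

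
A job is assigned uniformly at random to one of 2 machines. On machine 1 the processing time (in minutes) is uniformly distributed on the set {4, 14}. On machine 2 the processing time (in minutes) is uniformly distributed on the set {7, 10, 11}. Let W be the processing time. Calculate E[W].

55/6

E[W | machine 1] = (4+14)/2 = 9.
E[W | machine 2] = (7+10+11)/3 = 28/3.
By the law of total expectation,
E[W] = (1/2)·(9) + (1/2)·(28/3) = 55/6.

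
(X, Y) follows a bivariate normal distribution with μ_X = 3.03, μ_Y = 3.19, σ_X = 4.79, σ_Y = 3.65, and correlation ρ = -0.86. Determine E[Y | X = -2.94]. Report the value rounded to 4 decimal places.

For a bivariate normal, E[Y | X=x] = μ_Y + ρ·(σ_Y/σ_X)·(x − μ_X).
E[Y | X=-2.94] = 3.19 + (-0.86)·(3.65/4.79)·(-2.94 − (3.03)) = 3.19 + (-0.65532)·(-5.97) = 7.1023.

7.1023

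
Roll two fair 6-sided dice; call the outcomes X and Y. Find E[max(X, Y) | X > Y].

14/3

P(X > Y) = 5/12.
Summing max(X,Y)·P(x,y) over outcomes with X > Y gives 35/18.
E[max(X, Y) | X > Y] = (35/18) / (5/12) = 14/3.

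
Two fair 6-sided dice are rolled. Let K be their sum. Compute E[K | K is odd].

7

P(K is odd) = 1/2.
Σ over the event: 3·1/18 + 5·1/9 + 7·1/6 + 9·1/9 + 11·1/18 = 7/2.
E[K | K is odd] = (7/2) / (1/2) = 7.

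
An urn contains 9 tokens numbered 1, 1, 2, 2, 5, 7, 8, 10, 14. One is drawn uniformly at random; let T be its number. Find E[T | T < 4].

3/2

P(T < 4) = 4/9.
Σ over the event: 1·2/9 + 2·2/9 = 2/3.
E[T | T < 4] = (2/3) / (4/9) = 3/2.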